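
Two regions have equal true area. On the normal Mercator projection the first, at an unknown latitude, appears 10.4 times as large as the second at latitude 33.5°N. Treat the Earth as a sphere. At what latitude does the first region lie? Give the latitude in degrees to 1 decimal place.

75.0°

Mercator areal scale is sec²φ, so apparent-area ratio = sec²φ₁ / sec²φ₂ = cos²φ₂ / cos²φ₁.
cos²φ₂ / cos²φ₁ = 10.4  ⇒  cos φ₁ = cos 33.5° / √10.4 = 0.8339/3.225 = 0.2586.
φ₁ = arccos(0.2586) ≈ 75.0°.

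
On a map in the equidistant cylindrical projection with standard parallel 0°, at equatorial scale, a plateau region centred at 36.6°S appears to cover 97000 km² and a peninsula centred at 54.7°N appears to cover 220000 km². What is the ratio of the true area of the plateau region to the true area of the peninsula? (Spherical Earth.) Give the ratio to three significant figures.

On the plate carrée, areal scale = h·k = 1 × sec φ, so true area = apparent × cos φ.
True area of plateau region: 97000 × cos(36.6°) = 97000 × 0.8028 = 77870 km².
True area of peninsula: 220000 × cos(54.7°) = 220000 × 0.5779 = 127100 km².
Ratio = 77870 / 127100 ≈ 0.613.

0.613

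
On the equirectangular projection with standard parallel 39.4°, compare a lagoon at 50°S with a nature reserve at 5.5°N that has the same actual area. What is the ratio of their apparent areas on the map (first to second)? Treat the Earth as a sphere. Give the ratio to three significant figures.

1.55

The equidistant cylindrical projection with φ₀ = 39.4° has h = 1 (meridians true) and k = cos φ₀ / cos φ along parallels.
Areal scale at 50°: h·k = 1.000 × 1.202 = 1.202.
Areal scale at 5.5°: h·k = 1.000 × 0.7763 = 0.7763.
Ratio = 1.202/0.7763 ≈ 1.55.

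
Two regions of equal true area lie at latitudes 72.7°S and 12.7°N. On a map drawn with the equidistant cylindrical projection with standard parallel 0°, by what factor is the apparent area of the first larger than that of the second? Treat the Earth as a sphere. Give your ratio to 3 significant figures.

Plate carrée maps x = Rλ, y = Rφ. The meridian scale is h = 1 and the parallel scale is k = 1/cos φ = sec φ.
Areal scale at 72.7°: h·k = 1.000 × 3.363 = 3.363.
Areal scale at 12.7°: h·k = 1.000 × 1.025 = 1.025.
Ratio = 3.363/1.025 ≈ 3.28.

3.28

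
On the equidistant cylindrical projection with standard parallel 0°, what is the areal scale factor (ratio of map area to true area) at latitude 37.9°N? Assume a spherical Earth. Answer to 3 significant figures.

Plate carrée maps x = Rλ, y = Rφ. The meridian scale is h = 1 and the parallel scale is k = 1/cos φ = sec φ.
Areal scale = h·k = 1 × sec φ; at 37.9°, h = 1.000, k = 1.267, so h·k = 1.267.

1.27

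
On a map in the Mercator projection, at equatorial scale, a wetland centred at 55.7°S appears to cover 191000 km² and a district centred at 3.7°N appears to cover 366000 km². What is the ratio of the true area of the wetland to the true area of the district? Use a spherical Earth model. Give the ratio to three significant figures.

On Mercator the areal scale is sec²φ, so true area = apparent × cos²φ.
True area of wetland: 191000 × cos²(55.7°) = 191000 × 0.3176 = 60650 km².
True area of district: 366000 × cos²(3.7°) = 366000 × 0.9958 = 364500 km².
Ratio = 60650 / 364500 ≈ 0.166.

0.166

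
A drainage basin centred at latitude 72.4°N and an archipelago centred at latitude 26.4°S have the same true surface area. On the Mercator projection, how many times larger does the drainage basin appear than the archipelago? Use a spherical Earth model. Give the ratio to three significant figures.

Mercator is conformal with k = sec φ, so areal scale = k² = sec²φ.
At 72.4°: sec²(72.4°) = 1/0.3024² = 10.94.
At 26.4°: sec²(26.4°) = 1/0.8957² = 1.246.
Ratio = 10.94/1.246 = cos²(26.4°)/cos²(72.4°) ≈ 8.78.

8.78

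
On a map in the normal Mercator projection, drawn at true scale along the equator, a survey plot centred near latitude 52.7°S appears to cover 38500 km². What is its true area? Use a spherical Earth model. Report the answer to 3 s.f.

For Mercator, h = k = sec φ (a conformal cylindrical projection has a single point scale, 1/cos φ).
Areal scale = k² = sec²φ = 1/cos²(52.7°) = 1/0.6060² = 2.723.
True area = apparent / (areal scale) = 38500 / 2.723 ≈ 14100 km².

14100 km²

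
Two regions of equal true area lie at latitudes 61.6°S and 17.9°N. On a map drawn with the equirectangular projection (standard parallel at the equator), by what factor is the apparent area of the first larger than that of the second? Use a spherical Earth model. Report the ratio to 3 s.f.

2.00

In the plate carrée (x = Rλ, y = Rφ), meridians are true-scale (h = 1) and parallels are stretched by k = sec φ.
Areal scale at 61.6°: h·k = 1.000 × 2.103 = 2.103.
Areal scale at 17.9°: h·k = 1.000 × 1.051 = 1.051.
Ratio = 2.103/1.051 ≈ 2.00.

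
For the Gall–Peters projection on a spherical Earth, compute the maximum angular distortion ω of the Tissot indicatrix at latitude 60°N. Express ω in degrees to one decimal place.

38.9°

The Gall–Peters projection is cylindrical equal-area with φ₀ = 45°. Cylindrical equal-area (φ₀ = 45°): h = cos φ / cos 45° along meridians, k = cos 45° / cos φ along parallels; h·k = 1.
At 60°: h = 0.7071, k = 1.414; principal scales a = 1.414, b = 0.7071.
sin(ω/2) = (a − b)/(a + b) = 0.7071/2.121 = 0.3333, so ω = 2 arcsin(0.3333) ≈ 38.9°.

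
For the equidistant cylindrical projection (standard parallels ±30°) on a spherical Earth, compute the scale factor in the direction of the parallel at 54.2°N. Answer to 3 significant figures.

In the equirectangular projection with standard parallel φ₀ = 30° (x = Rλ cos φ₀, y = Rφ), meridians are true-scale (h = 1) and the parallel scale is k = cos φ₀ / cos φ.
k = cos 30° / cos 54.2° = 0.8660/0.5850 = 1.480.

1.48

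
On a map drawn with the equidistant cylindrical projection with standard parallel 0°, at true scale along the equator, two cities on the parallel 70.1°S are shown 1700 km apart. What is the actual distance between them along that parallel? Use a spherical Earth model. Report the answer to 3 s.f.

579 km

In the plate carrée (x = Rλ, y = Rφ), meridians are true-scale (h = 1) and parallels are stretched by k = sec φ.
Along the parallel at 70.1°, map distances are exaggerated by k = sec 70.1° = 2.938.
True distance = 1700 / 2.938 = 1700 × cos 70.1° ≈ 579 km.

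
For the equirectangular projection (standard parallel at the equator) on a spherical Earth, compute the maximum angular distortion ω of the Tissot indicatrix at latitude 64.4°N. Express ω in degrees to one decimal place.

In the plate carrée (x = Rλ, y = Rφ), meridians are true-scale (h = 1) and parallels are stretched by k = sec φ.
At 64.4°: h = 1.000, k = 2.314; principal scales a = 2.314, b = 1.000.
sin(ω/2) = (a − b)/(a + b) = 1.314/3.314 = 0.3966, so ω = 2 arcsin(0.3966) ≈ 46.7°.

46.7°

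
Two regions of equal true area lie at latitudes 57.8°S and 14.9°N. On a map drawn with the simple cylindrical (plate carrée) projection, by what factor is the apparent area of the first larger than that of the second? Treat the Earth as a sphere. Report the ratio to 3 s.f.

For the equirectangular projection with φ₀ = 0 (plate carrée), h = 1 along meridians and k = sec φ along parallels.
Areal scale at 57.8°: h·k = 1.000 × 1.877 = 1.877.
Areal scale at 14.9°: h·k = 1.000 × 1.035 = 1.035.
Ratio = 1.877/1.035 ≈ 1.81.

1.81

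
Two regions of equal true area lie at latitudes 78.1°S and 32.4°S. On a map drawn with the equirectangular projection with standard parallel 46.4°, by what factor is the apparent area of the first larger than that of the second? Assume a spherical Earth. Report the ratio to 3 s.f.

4.09

With standard parallel φ₀ = 46.4°, the equirectangular projection gives x = Rλ cos φ₀, y = Rφ, so h = 1 and k = cos 46.4° / cos φ.
Areal scale at 78.1°: h·k = 1.000 × 3.344 = 3.344.
Areal scale at 32.4°: h·k = 1.000 × 0.8168 = 0.8168.
Ratio = 3.344/0.8168 ≈ 4.09.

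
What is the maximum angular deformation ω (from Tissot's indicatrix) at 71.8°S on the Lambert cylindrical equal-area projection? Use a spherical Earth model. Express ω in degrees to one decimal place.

The Lambert cylindrical equal-area projection is the cylindrical equal-area projection with its standard parallel at the equator (φ₀ = 0). Cylindrical equal-area (φ₀ = 0°): h = cos φ / cos 0° along meridians, k = cos 0° / cos φ along parallels; h·k = 1.
At 71.8°: h = 0.3123, k = 3.202; principal scales a = 3.202, b = 0.3123.
sin(ω/2) = (a − b)/(a + b) = 2.889/3.514 = 0.8222, so ω = 2 arcsin(0.8222) ≈ 110.6°.

110.6°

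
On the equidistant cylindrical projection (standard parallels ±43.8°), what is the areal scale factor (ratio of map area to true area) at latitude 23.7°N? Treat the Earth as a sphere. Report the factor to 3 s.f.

In the equirectangular projection with standard parallel φ₀ = 43.8° (x = Rλ cos φ₀, y = Rφ), meridians are true-scale (h = 1) and the parallel scale is k = cos φ₀ / cos φ.
Areal scale = h·k = 1 × cos φ₀ / cos φ; at 23.7°, h = 1.000, k = 0.7882, so h·k = 0.7882.

0.788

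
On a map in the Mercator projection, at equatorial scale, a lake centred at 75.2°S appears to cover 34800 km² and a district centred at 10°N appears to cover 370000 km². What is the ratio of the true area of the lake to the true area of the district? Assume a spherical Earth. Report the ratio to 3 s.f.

0.00633

Mercator's areal exaggeration is sec²φ; hence true area = (apparent area) · cos²φ.
True area of lake: 34800 × cos²(75.2°) = 34800 × 0.06525 = 2271 km².
True area of district: 370000 × cos²(10°) = 370000 × 0.9698 = 358800 km².
Ratio = 2271 / 358800 ≈ 0.00633.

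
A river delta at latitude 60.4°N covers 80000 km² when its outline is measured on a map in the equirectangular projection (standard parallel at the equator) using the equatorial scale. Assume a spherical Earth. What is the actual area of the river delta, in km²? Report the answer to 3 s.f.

Plate carrée maps x = Rλ, y = Rφ. The meridian scale is h = 1 and the parallel scale is k = 1/cos φ = sec φ.
Areal scale = h·k = 1 × sec φ; at 60.4°, h = 1.000, k = 2.025, so h·k = 2.025.
True area = apparent / (areal scale) = 80000 / 2.025 ≈ 39500 km².

39500 km²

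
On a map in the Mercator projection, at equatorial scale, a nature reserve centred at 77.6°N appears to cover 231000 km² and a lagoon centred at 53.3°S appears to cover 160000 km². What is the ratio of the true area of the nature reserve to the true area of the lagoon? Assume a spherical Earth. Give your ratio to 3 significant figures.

Mercator's areal exaggeration is sec²φ; hence true area = (apparent area) · cos²φ.
True area of nature reserve: 231000 × cos²(77.6°) = 231000 × 0.04611 = 10650 km².
True area of lagoon: 160000 × cos²(53.3°) = 160000 × 0.3572 = 57140 km².
Ratio = 10650 / 57140 ≈ 0.186.

0.186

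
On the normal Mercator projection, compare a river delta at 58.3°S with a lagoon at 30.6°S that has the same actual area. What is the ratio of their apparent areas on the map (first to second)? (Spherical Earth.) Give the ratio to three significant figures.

2.68

On Mercator, area is exaggerated by sec²φ = 1/cos²φ.
At 58.3°: sec²(58.3°) = 1/0.5255² = 3.622.
At 30.6°: sec²(30.6°) = 1/0.8607² = 1.350.
Ratio = 3.622/1.350 = cos²(30.6°)/cos²(58.3°) ≈ 2.68.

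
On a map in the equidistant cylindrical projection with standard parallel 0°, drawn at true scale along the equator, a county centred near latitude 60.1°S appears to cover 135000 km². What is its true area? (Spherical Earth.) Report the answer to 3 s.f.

67300 km²

Plate carrée maps x = Rλ, y = Rφ. The meridian scale is h = 1 and the parallel scale is k = 1/cos φ = sec φ.
Areal scale = h·k = 1 × sec φ; at 60.1°, h = 1.000, k = 2.006, so h·k = 2.006.
True area = apparent / (areal scale) = 135000 / 2.006 ≈ 67300 km².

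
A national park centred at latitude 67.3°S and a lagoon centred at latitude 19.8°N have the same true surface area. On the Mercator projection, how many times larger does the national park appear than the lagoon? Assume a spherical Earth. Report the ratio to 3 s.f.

Mercator areal scale is sec²φ.
At 67.3°: sec²(67.3°) = 1/0.3859² = 6.715.
At 19.8°: sec²(19.8°) = 1/0.9409² = 1.130.
Ratio = 6.715/1.130 = cos²(19.8°)/cos²(67.3°) ≈ 5.94.

5.94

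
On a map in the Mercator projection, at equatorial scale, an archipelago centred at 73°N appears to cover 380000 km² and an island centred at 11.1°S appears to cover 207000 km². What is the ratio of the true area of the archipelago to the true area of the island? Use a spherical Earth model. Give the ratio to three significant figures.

0.163

Mercator's areal exaggeration is sec²φ; hence true area = (apparent area) · cos²φ.
True area of archipelago: 380000 × cos²(73°) = 380000 × 0.08548 = 32480 km².
True area of island: 207000 × cos²(11.1°) = 207000 × 0.9629 = 199300 km².
Ratio = 32480 / 199300 ≈ 0.163.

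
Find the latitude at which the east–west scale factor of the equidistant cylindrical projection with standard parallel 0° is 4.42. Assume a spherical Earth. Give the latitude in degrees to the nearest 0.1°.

Plate carrée: h = 1, k = sec φ along parallels.
sec φ = 4.42  ⇒  cos φ = 0.2262  ⇒  φ ≈ 76.9°.

76.9°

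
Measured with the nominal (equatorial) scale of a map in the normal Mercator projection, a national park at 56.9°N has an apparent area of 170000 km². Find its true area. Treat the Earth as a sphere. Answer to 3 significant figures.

The Mercator projection is conformal; its linear scale factor is the same in every direction and equals sec φ = 1/cos φ.
Areal scale = k² = sec²φ = 1/cos²(56.9°) = 1/0.5461² = 3.353.
True area = apparent / (areal scale) = 170000 / 3.353 ≈ 50700 km².

50700 km²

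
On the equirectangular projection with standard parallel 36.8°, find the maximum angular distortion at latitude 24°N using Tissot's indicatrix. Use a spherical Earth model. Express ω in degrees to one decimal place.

7.5°

In the equirectangular projection with standard parallel φ₀ = 36.8° (x = Rλ cos φ₀, y = Rφ), meridians are true-scale (h = 1) and the parallel scale is k = cos φ₀ / cos φ.
At 24°: h = 1.000, k = 0.8765; principal scales a = 1.000, b = 0.8765.
sin(ω/2) = (a − b)/(a + b) = 0.1235/1.877 = 0.06581, so ω = 2 arcsin(0.06581) ≈ 7.5°.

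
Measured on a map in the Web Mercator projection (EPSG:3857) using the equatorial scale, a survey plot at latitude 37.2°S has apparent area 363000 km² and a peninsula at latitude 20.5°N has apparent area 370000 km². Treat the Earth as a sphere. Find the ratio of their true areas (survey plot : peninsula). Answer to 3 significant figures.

Mercator's areal exaggeration is sec²φ; hence true area = (apparent area) · cos²φ.
True area of survey plot: 363000 × cos²(37.2°) = 363000 × 0.6345 = 230300 km².
True area of peninsula: 370000 × cos²(20.5°) = 370000 × 0.8774 = 324600 km².
Ratio = 230300 / 324600 ≈ 0.709.

0.709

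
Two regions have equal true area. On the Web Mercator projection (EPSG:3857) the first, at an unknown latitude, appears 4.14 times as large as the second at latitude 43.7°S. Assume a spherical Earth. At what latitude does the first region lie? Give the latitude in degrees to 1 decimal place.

Mercator areal scale is sec²φ, so apparent-area ratio = sec²φ₁ / sec²φ₂ = cos²φ₂ / cos²φ₁.
cos²φ₂ / cos²φ₁ = 4.14  ⇒  cos φ₁ = cos 43.7° / √4.14 = 0.7230/2.035 = 0.3553.
φ₁ = arccos(0.3553) ≈ 69.2°.

69.2°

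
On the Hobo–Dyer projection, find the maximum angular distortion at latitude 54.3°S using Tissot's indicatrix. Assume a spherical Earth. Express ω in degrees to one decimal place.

34.7°

Hobo–Dyer is a cylindrical equal-area projection with standard parallels at ±37.5°. A cylindrical equal-area projection with standard parallel φ₀ has meridian scale h = cos φ / cos φ₀ and parallel scale k = cos φ₀ / cos φ (so areas are preserved, h·k = 1).
At 54.3°: h = 0.7355, k = 1.360; principal scales a = 1.360, b = 0.7355.
sin(ω/2) = (a − b)/(a + b) = 0.6240/2.095 = 0.2978, so ω = 2 arcsin(0.2978) ≈ 34.7°.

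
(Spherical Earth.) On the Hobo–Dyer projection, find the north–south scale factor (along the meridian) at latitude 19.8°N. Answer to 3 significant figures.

The Hobo–Dyer projection is cylindrical equal-area with φ₀ = 37.5°. A cylindrical equal-area projection with standard parallel φ₀ has meridian scale h = cos φ / cos φ₀ and parallel scale k = cos φ₀ / cos φ (so areas are preserved, h·k = 1).
h = cos 19.8° / cos 37.5° = 0.9409/0.7934 = 1.186.

1.19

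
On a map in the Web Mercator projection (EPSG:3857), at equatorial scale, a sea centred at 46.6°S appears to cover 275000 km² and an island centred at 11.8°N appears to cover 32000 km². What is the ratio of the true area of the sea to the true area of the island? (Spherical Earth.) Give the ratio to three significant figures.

Mercator's areal exaggeration is sec²φ; hence true area = (apparent area) · cos²φ.
True area of sea: 275000 × cos²(46.6°) = 275000 × 0.4721 = 129800 km².
True area of island: 32000 × cos²(11.8°) = 32000 × 0.9582 = 30660 km².
Ratio = 129800 / 30660 ≈ 4.23.

4.23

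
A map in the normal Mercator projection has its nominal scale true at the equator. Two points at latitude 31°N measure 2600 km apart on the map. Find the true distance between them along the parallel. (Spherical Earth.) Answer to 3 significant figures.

2230 km

The Mercator projection is conformal; its linear scale factor is the same in every direction and equals sec φ = 1/cos φ.
Along the parallel at 31°, map distances are exaggerated by k = sec 31° = 1.167.
True distance = 2600 / 1.167 = 2600 × cos 31° ≈ 2230 km.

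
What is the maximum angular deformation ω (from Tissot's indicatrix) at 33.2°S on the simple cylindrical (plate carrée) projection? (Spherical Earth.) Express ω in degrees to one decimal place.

10.2°

Plate carrée maps x = Rλ, y = Rφ. The meridian scale is h = 1 and the parallel scale is k = 1/cos φ = sec φ.
At 33.2°: h = 1.000, k = 1.195; principal scales a = 1.195, b = 1.000.
sin(ω/2) = (a − b)/(a + b) = 0.1951/2.195 = 0.08887, so ω = 2 arcsin(0.08887) ≈ 10.2°.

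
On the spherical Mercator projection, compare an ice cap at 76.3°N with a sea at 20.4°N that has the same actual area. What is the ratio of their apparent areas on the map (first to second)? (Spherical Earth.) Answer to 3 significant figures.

15.7

Mercator is conformal with k = sec φ, so areal scale = k² = sec²φ.
At 76.3°: sec²(76.3°) = 1/0.2368² = 17.83.
At 20.4°: sec²(20.4°) = 1/0.9373² = 1.138.
Ratio = 17.83/1.138 = cos²(20.4°)/cos²(76.3°) ≈ 15.7.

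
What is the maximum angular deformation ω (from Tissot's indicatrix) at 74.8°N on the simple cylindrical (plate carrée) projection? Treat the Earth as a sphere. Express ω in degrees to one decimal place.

Plate carrée maps x = Rλ, y = Rφ. The meridian scale is h = 1 and the parallel scale is k = 1/cos φ = sec φ.
At 74.8°: h = 1.000, k = 3.814; principal scales a = 3.814, b = 1.000.
sin(ω/2) = (a − b)/(a + b) = 2.814/4.814 = 0.5845, so ω = 2 arcsin(0.5845) ≈ 71.5°.

71.5°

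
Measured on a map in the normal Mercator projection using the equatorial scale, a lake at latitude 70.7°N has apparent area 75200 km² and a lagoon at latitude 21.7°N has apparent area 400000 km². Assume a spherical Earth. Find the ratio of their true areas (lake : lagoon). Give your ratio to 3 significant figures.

0.0238

Mercator's areal exaggeration is sec²φ; hence true area = (apparent area) · cos²φ.
True area of lake: 75200 × cos²(70.7°) = 75200 × 0.1092 = 8215 km².
True area of lagoon: 400000 × cos²(21.7°) = 400000 × 0.8633 = 345300 km².
Ratio = 8215 / 345300 ≈ 0.0238.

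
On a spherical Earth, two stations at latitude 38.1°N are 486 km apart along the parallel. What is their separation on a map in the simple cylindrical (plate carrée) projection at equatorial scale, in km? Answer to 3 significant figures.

In the plate carrée (x = Rλ, y = Rφ), meridians are true-scale (h = 1) and parallels are stretched by k = sec φ.
Along the parallel, k = sec 38.1° = 1/0.7869 = 1.271.
Map distance = 486 × 1.271 ≈ 618 km.

618 km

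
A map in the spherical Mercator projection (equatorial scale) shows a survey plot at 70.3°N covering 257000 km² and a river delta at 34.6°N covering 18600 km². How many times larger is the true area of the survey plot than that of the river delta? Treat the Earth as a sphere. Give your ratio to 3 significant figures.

Since Mercator area scale is 1/cos²φ, the true area equals the apparent area multiplied by cos²φ.
True area of survey plot: 257000 × cos²(70.3°) = 257000 × 0.1136 = 29200 km².
True area of river delta: 18600 × cos²(34.6°) = 18600 × 0.6776 = 12600 km².
Ratio = 29200 / 12600 ≈ 2.32.

2.32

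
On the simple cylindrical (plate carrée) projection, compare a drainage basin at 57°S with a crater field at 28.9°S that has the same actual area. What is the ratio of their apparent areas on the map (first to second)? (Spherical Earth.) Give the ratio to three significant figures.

In the plate carrée (x = Rλ, y = Rφ), meridians are true-scale (h = 1) and parallels are stretched by k = sec φ.
Areal scale at 57°: h·k = 1.000 × 1.836 = 1.836.
Areal scale at 28.9°: h·k = 1.000 × 1.142 = 1.142.
Ratio = 1.836/1.142 ≈ 1.61.

1.61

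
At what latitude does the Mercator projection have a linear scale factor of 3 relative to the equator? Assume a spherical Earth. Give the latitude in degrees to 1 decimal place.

70.5°

Mercator scale is k = sec φ = 1/cos φ.
1/cos φ = 3  ⇒  cos φ = 0.3333  ⇒  φ = arccos(0.3333) ≈ 70.5°.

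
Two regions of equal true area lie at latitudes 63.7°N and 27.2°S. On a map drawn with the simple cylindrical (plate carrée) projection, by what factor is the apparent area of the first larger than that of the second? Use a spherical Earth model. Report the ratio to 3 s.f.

2.01

In the plate carrée (x = Rλ, y = Rφ), meridians are true-scale (h = 1) and parallels are stretched by k = sec φ.
Areal scale at 63.7°: h·k = 1.000 × 2.257 = 2.257.
Areal scale at 27.2°: h·k = 1.000 × 1.124 = 1.124.
Ratio = 2.257/1.124 ≈ 2.01.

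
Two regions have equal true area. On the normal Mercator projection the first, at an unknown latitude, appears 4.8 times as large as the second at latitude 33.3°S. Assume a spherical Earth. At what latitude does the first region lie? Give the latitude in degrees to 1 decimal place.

67.6°

On Mercator, (apparent₁)/(apparent₂) = sec²φ₁ / sec²φ₂ when true areas are equal.
cos²φ₂ / cos²φ₁ = 4.8  ⇒  cos φ₁ = cos 33.3° / √4.8 = 0.8358/2.191 = 0.3815.
φ₁ = arccos(0.3815) ≈ 67.6°.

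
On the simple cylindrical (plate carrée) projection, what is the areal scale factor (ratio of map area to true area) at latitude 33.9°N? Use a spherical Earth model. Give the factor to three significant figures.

In the plate carrée (x = Rλ, y = Rφ), meridians are true-scale (h = 1) and parallels are stretched by k = sec φ.
Areal scale = h·k = 1 × sec φ; at 33.9°, h = 1.000, k = 1.205, so h·k = 1.205.

1.20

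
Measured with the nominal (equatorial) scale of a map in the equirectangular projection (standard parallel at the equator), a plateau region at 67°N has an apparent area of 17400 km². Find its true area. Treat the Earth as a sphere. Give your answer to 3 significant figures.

For the equirectangular projection with φ₀ = 0 (plate carrée), h = 1 along meridians and k = sec φ along parallels.
Areal scale = h·k = 1 × sec φ; at 67°, h = 1.000, k = 2.559, so h·k = 2.559.
True area = apparent / (areal scale) = 17400 / 2.559 ≈ 6800 km².

6800 km²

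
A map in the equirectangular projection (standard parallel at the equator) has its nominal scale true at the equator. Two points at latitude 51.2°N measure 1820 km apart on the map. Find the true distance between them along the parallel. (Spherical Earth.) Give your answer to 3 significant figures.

In the plate carrée (x = Rλ, y = Rφ), meridians are true-scale (h = 1) and parallels are stretched by k = sec φ.
Along the parallel at 51.2°, map distances are exaggerated by k = sec 51.2° = 1.596.
True distance = 1820 / 1.596 = 1820 × cos 51.2° ≈ 1140 km.

1140 km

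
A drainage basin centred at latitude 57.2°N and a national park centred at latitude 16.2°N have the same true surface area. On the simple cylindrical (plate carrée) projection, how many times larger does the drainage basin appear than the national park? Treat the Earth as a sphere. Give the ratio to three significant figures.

For the equirectangular projection with φ₀ = 0 (plate carrée), h = 1 along meridians and k = sec φ along parallels.
Areal scale at 57.2°: h·k = 1.000 × 1.846 = 1.846.
Areal scale at 16.2°: h·k = 1.000 × 1.041 = 1.041.
Ratio = 1.846/1.041 ≈ 1.77.

1.77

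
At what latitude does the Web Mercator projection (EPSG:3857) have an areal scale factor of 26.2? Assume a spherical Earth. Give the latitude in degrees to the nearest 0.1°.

78.7°

Mercator areal scale is sec²φ.
sec²φ = 26.2  ⇒  cos²φ = 0.03817  ⇒  cos φ = 0.1954.
φ = arccos(0.1954) ≈ 78.7°.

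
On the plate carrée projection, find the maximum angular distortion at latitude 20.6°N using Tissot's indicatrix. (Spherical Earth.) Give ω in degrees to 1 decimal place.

For the equirectangular projection with φ₀ = 0 (plate carrée), h = 1 along meridians and k = sec φ along parallels.
At 20.6°: h = 1.000, k = 1.068; principal scales a = 1.068, b = 1.000.
sin(ω/2) = (a − b)/(a + b) = 0.06831/2.068 = 0.03303, so ω = 2 arcsin(0.03303) ≈ 3.8°.

3.8°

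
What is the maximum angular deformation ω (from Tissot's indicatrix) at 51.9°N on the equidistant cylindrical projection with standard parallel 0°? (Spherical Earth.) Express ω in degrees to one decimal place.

27.4°

Plate carrée maps x = Rλ, y = Rφ. The meridian scale is h = 1 and the parallel scale is k = 1/cos φ = sec φ.
At 51.9°: h = 1.000, k = 1.621; principal scales a = 1.621, b = 1.000.
sin(ω/2) = (a − b)/(a + b) = 0.6207/2.621 = 0.2368, so ω = 2 arcsin(0.2368) ≈ 27.4°.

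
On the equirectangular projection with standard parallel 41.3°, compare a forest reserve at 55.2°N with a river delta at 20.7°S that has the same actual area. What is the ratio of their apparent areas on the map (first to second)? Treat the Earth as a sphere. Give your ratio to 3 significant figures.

The equidistant cylindrical projection with φ₀ = 41.3° has h = 1 (meridians true) and k = cos φ₀ / cos φ along parallels.
Areal scale at 55.2°: h·k = 1.000 × 1.316 = 1.316.
Areal scale at 20.7°: h·k = 1.000 × 0.8031 = 0.8031.
Ratio = 1.316/0.8031 ≈ 1.64.

1.64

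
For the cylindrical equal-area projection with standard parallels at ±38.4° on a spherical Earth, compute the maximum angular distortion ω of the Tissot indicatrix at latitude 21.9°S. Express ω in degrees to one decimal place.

For cylindrical equal-area with standard parallel φ₀, h = cos φ / cos φ₀ and k = cos φ₀ / cos φ, so h·k = 1.
At 21.9°: h = 1.184, k = 0.8446; principal scales a = 1.184, b = 0.8446.
sin(ω/2) = (a − b)/(a + b) = 0.3393/2.029 = 0.1673, so ω = 2 arcsin(0.1673) ≈ 19.3°.

19.3°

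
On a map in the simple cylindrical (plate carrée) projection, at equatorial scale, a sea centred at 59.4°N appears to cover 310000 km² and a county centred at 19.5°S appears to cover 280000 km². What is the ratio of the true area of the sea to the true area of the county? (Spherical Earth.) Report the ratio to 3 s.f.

0.598

Plate carrée has h = 1 and k = sec φ, giving areal scale sec φ; true area = (apparent area) · cos φ.
True area of sea: 310000 × cos(59.4°) = 310000 × 0.5090 = 157800 km².
True area of county: 280000 × cos(19.5°) = 280000 × 0.9426 = 263900 km².
Ratio = 157800 / 263900 ≈ 0.598.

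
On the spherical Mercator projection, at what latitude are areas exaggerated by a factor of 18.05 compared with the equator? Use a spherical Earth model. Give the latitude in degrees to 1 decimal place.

76.4°

Mercator areal scale is sec²φ.
sec²φ = 18.05  ⇒  cos²φ = 0.05540  ⇒  cos φ = 0.2354.
φ = arccos(0.2354) ≈ 76.4°.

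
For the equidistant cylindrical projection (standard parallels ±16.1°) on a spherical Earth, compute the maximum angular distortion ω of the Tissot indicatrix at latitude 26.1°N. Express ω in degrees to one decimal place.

The equidistant cylindrical projection with φ₀ = 16.1° has h = 1 (meridians true) and k = cos φ₀ / cos φ along parallels.
At 26.1°: h = 1.000, k = 1.070; principal scales a = 1.070, b = 1.000.
sin(ω/2) = (a − b)/(a + b) = 0.06988/2.070 = 0.03376, so ω = 2 arcsin(0.03376) ≈ 3.9°.

3.9°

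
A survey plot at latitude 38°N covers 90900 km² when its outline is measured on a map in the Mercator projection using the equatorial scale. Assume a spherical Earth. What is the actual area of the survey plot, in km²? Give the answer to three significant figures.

For Mercator, h = k = sec φ (a conformal cylindrical projection has a single point scale, 1/cos φ).
Areal scale = k² = sec²φ = 1/cos²(38°) = 1/0.7880² = 1.610.
True area = apparent / (areal scale) = 90900 / 1.610 ≈ 56400 km².

56400 km²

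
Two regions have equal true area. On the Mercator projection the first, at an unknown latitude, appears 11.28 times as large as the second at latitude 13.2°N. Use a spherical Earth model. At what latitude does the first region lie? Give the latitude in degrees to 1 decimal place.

73.1°

On Mercator, (apparent₁)/(apparent₂) = sec²φ₁ / sec²φ₂ when true areas are equal.
cos²φ₂ / cos²φ₁ = 11.28  ⇒  cos φ₁ = cos 13.2° / √11.28 = 0.9736/3.359 = 0.2899.
φ₁ = arccos(0.2899) ≈ 73.1°.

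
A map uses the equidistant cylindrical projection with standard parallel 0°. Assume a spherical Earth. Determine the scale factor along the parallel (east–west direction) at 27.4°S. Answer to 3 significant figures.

1.13

Plate carrée maps x = Rλ, y = Rφ. The meridian scale is h = 1 and the parallel scale is k = 1/cos φ = sec φ.
k = 1/cos 27.4° = 1/0.8878 = 1.126.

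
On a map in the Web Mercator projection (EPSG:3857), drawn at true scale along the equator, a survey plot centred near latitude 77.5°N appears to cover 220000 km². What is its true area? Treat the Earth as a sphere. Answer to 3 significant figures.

10300 km²

Mercator is conformal, so the point scale is isotropic: h = k = sec φ = 1/cos φ.
Areal scale = k² = sec²φ = 1/cos²(77.5°) = 1/0.2164² = 21.35.
True area = apparent / (areal scale) = 220000 / 21.35 ≈ 10300 km².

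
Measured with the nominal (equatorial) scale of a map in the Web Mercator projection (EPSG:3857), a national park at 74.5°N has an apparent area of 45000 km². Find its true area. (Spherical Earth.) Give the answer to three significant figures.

The Mercator projection is conformal; its linear scale factor is the same in every direction and equals sec φ = 1/cos φ.
Areal scale = k² = sec²φ = 1/cos²(74.5°) = 1/0.2672² = 14.00.
True area = apparent / (areal scale) = 45000 / 14.00 ≈ 3210 km².

3210 km²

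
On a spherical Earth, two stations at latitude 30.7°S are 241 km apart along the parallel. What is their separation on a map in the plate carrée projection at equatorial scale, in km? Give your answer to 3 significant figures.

280 km

Plate carrée maps x = Rλ, y = Rφ. The meridian scale is h = 1 and the parallel scale is k = 1/cos φ = sec φ.
Along the parallel, k = sec 30.7° = 1/0.8599 = 1.163.
Map distance = 241 × 1.163 ≈ 280 km.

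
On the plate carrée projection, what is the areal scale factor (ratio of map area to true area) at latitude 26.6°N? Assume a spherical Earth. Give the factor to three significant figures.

1.12

For the equirectangular projection with φ₀ = 0 (plate carrée), h = 1 along meridians and k = sec φ along parallels.
Areal scale = h·k = 1 × sec φ; at 26.6°, h = 1.000, k = 1.118, so h·k = 1.118.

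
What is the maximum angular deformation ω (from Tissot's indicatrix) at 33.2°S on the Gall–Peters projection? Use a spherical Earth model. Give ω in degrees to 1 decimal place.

The Gall–Peters projection is cylindrical equal-area with φ₀ = 45°. Cylindrical equal-area (φ₀ = 45°): h = cos φ / cos 45° along meridians, k = cos 45° / cos φ along parallels; h·k = 1.
At 33.2°: h = 1.183, k = 0.8450; principal scales a = 1.183, b = 0.8450.
sin(ω/2) = (a − b)/(a + b) = 0.3383/2.028 = 0.1668, so ω = 2 arcsin(0.1668) ≈ 19.2°.

19.2°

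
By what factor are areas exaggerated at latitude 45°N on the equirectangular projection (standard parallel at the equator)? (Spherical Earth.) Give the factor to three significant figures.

1.41

For the equirectangular projection with φ₀ = 0 (plate carrée), h = 1 along meridians and k = sec φ along parallels.
Areal scale = h·k = 1 × sec φ; at 45°, h = 1.000, k = 1.414, so h·k = 1.414.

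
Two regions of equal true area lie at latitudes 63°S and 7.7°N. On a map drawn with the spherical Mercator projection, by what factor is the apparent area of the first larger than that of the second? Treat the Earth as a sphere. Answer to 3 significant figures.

4.76

Mercator is conformal with k = sec φ, so areal scale = k² = sec²φ.
At 63°: sec²(63°) = 1/0.4540² = 4.852.
At 7.7°: sec²(7.7°) = 1/0.9910² = 1.018.
Ratio = 4.852/1.018 = cos²(7.7°)/cos²(63°) ≈ 4.76.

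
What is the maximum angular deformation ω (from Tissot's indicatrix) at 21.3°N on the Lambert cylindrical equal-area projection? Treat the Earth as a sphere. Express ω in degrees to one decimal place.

8.1°

The Lambert cylindrical equal-area projection is the cylindrical equal-area projection with its standard parallel at the equator (φ₀ = 0). A cylindrical equal-area projection with standard parallel φ₀ has meridian scale h = cos φ / cos φ₀ and parallel scale k = cos φ₀ / cos φ (so areas are preserved, h·k = 1).
At 21.3°: h = 0.9317, k = 1.073; principal scales a = 1.073, b = 0.9317.
sin(ω/2) = (a − b)/(a + b) = 0.1416/2.005 = 0.07064, so ω = 2 arcsin(0.07064) ≈ 8.1°.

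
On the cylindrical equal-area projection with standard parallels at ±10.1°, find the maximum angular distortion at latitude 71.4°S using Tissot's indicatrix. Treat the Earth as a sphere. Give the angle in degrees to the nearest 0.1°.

108.2°

For cylindrical equal-area with standard parallel φ₀, h = cos φ / cos φ₀ and k = cos φ₀ / cos φ, so h·k = 1.
At 71.4°: h = 0.3240, k = 3.087; principal scales a = 3.087, b = 0.3240.
sin(ω/2) = (a − b)/(a + b) = 2.763/3.411 = 0.8100, so ω = 2 arcsin(0.8100) ≈ 108.2°.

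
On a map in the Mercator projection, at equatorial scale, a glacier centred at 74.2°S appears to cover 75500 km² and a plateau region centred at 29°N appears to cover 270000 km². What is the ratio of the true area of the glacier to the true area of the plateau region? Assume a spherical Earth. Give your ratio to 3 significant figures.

0.0271

Since Mercator area scale is 1/cos²φ, the true area equals the apparent area multiplied by cos²φ.
True area of glacier: 75500 × cos²(74.2°) = 75500 × 0.07414 = 5597 km².
True area of plateau region: 270000 × cos²(29°) = 270000 × 0.7650 = 206500 km².
Ratio = 5597 / 206500 ≈ 0.0271.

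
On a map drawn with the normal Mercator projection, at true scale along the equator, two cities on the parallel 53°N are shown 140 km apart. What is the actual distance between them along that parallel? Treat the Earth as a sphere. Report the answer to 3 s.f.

84.3 km

For Mercator, h = k = sec φ (a conformal cylindrical projection has a single point scale, 1/cos φ).
Along the parallel at 53°, map distances are exaggerated by k = sec 53° = 1.662.
True distance = 140 / 1.662 = 140 × cos 53° ≈ 84.3 km.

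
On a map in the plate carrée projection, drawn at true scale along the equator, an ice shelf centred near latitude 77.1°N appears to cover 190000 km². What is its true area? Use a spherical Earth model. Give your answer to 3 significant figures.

In the plate carrée (x = Rλ, y = Rφ), meridians are true-scale (h = 1) and parallels are stretched by k = sec φ.
Areal scale = h·k = 1 × sec φ; at 77.1°, h = 1.000, k = 4.479, so h·k = 4.479.
True area = apparent / (areal scale) = 190000 / 4.479 ≈ 42400 km².

42400 km²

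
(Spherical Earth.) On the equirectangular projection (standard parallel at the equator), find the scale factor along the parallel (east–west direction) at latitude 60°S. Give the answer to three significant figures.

Plate carrée maps x = Rλ, y = Rφ. The meridian scale is h = 1 and the parallel scale is k = 1/cos φ = sec φ.
k = 1/cos 60° = 1/0.5000 = 2.000.

2.00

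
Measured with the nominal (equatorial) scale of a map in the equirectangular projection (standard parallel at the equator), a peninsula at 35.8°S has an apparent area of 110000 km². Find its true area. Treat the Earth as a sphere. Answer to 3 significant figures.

In the plate carrée (x = Rλ, y = Rφ), meridians are true-scale (h = 1) and parallels are stretched by k = sec φ.
Areal scale = h·k = 1 × sec φ; at 35.8°, h = 1.000, k = 1.233, so h·k = 1.233.
True area = apparent / (areal scale) = 110000 / 1.233 ≈ 89200 km².

89200 km²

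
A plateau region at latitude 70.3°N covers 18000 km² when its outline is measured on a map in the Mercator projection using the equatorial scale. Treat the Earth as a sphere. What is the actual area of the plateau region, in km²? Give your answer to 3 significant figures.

2050 km²

The Mercator projection is conformal; its linear scale factor is the same in every direction and equals sec φ = 1/cos φ.
Areal scale = k² = sec²φ = 1/cos²(70.3°) = 1/0.3371² = 8.800.
True area = apparent / (areal scale) = 18000 / 8.800 ≈ 2050 km².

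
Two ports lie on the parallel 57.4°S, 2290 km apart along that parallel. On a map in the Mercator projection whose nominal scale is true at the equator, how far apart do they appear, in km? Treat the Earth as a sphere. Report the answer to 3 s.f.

The Mercator projection is conformal; its linear scale factor is the same in every direction and equals sec φ = 1/cos φ.
Along the parallel, k = sec 57.4° = 1/0.5388 = 1.856.
Map distance = 2290 × 1.856 ≈ 4250 km.

4250 km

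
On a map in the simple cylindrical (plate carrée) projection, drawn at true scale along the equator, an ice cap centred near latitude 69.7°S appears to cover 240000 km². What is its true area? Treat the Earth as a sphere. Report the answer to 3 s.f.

83300 km²

For the equirectangular projection with φ₀ = 0 (plate carrée), h = 1 along meridians and k = sec φ along parallels.
Areal scale = h·k = 1 × sec φ; at 69.7°, h = 1.000, k = 2.882, so h·k = 2.882.
True area = apparent / (areal scale) = 240000 / 2.882 ≈ 83300 km².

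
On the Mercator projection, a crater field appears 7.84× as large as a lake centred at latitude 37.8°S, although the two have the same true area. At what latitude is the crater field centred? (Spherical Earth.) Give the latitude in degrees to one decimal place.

On Mercator, (apparent₁)/(apparent₂) = sec²φ₁ / sec²φ₂ when true areas are equal.
cos²φ₂ / cos²φ₁ = 7.84  ⇒  cos φ₁ = cos 37.8° / √7.84 = 0.7902/2.800 = 0.2822.
φ₁ = arccos(0.2822) ≈ 73.6°.

73.6°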